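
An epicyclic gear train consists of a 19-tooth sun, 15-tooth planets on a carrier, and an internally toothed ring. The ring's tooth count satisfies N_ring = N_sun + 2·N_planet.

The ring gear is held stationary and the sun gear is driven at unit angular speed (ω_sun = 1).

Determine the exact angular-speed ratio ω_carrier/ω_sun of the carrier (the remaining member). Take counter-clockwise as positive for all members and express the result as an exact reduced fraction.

N_ring = 19 + 2·15 = 49
19(ω_s−ω_c) = −49(ω_r−ω_c),  ω_r=0, ω_s=1
19(1−ω_c) = −49(0−ω_c)  ⇒  68ω_c = 19  ⇒  ω_c = 19/68
ω_c/ω_s = 19/68

19/68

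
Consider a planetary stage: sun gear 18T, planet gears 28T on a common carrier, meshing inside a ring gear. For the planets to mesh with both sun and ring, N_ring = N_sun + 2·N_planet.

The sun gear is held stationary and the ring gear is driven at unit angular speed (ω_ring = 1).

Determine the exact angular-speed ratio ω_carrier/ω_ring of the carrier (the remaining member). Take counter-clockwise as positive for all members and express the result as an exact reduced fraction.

N_ring = 18 + 2·28 = 74
18(ω_s−ω_c) = −74(ω_r−ω_c),  ω_s=0, ω_r=1
18(0−ω_c) = −74(1−ω_c)  ⇒  92ω_c = 74  ⇒  ω_c = 37/46
ω_c/ω_r = 37/46

37/46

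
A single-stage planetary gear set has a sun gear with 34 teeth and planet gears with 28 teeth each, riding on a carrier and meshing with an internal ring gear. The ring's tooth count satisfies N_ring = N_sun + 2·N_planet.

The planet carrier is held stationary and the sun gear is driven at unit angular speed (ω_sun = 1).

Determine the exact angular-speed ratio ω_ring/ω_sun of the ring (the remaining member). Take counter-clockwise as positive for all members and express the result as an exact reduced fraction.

N_ring = 34 + 2·28 = 90
34(ω_s−ω_c) = −90(ω_r−ω_c),  ω_c=0, ω_s=1
ω_r = 0 − (34/90)(1−0) = -17/45
ω_r/ω_s = -17/45

-17/45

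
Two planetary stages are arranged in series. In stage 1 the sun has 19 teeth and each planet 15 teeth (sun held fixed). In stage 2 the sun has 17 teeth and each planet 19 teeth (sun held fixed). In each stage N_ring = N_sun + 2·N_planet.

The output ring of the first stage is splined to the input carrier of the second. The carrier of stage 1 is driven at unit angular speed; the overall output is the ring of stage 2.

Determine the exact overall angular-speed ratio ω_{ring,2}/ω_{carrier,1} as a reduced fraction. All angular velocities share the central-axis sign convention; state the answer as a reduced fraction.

Stage 1: N_ring = 19 + 2·15 = 49
Stage 1: 19(ω_s−ω_c) = −49(ω_r−ω_c),  ω_s=0, ω_c=1
Stage 1: ω_r = 1 − (19/49)(0−1) = 68/49
  ⇒ ω_r¹/ω_c¹ = 68/49
Stage 2: N_ring = 17 + 2·19 = 55
Stage 2: 17(ω_s−ω_c) = −55(ω_r−ω_c),  ω_s=0, ω_c=1
Stage 2: ω_r = 1 − (17/55)(0−1) = 72/55
  ⇒ ω_r²/ω_c² = 72/55
Coupling ω_c² = ω_r¹ ⇒ overall = 68/49 × 72/55 = 4896/2695

4896/2695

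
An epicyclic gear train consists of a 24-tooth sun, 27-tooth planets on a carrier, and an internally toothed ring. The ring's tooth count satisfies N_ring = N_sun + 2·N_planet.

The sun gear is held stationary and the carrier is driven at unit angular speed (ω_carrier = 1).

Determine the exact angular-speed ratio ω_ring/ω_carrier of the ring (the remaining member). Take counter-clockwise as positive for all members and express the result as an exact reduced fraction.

17/13

N_ring = 24 + 2·27 = 78
24(ω_s−ω_c) = −78(ω_r−ω_c),  ω_s=0, ω_c=1
ω_r = 1 − (24/78)(0−1) = 17/13
ω_r/ω_c = 17/13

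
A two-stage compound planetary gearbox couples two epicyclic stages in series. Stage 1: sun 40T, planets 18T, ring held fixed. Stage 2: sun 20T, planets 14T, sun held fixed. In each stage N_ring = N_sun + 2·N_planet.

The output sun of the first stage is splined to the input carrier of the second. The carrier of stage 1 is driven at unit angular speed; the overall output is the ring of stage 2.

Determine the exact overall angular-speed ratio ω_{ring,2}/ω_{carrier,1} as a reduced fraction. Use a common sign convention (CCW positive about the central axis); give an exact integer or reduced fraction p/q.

Stage 1: N_ring = 40 + 2·18 = 76
Stage 1: 40(ω_s−ω_c) = −76(ω_r−ω_c),  ω_r=0, ω_c=1
Stage 1: ω_s = 1 − (76/40)(0−1) = 29/10
  ⇒ ω_s¹/ω_c¹ = 29/10
Stage 2: N_ring = 20 + 2·14 = 48
Stage 2: 20(ω_s−ω_c) = −48(ω_r−ω_c),  ω_s=0, ω_c=1
Stage 2: ω_r = 1 − (20/48)(0−1) = 17/12
  ⇒ ω_r²/ω_c² = 17/12
Coupling ω_c² = ω_s¹ ⇒ overall = 29/10 × 17/12 = 493/120

493/120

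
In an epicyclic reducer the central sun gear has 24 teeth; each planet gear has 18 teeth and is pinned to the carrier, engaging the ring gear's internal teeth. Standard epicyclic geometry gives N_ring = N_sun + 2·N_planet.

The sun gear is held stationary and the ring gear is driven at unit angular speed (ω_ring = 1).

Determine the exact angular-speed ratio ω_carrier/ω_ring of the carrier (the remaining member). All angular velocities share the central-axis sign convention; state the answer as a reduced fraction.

N_ring = 24 + 2·18 = 60
24(ω_s−ω_c) = −60(ω_r−ω_c),  ω_s=0, ω_r=1
24(0−ω_c) = −60(1−ω_c)  ⇒  84ω_c = 60  ⇒  ω_c = 5/7
ω_c/ω_r = 5/7

5/7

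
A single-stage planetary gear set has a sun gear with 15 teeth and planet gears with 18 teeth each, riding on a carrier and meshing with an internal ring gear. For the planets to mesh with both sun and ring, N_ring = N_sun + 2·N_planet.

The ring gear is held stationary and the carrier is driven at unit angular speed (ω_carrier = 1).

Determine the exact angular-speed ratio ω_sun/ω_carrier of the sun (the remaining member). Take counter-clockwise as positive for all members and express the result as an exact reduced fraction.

22/5

N_ring = 15 + 2·18 = 51
15(ω_s−ω_c) = −51(ω_r−ω_c),  ω_r=0, ω_c=1
ω_s = 1 − (51/15)(0−1) = 22/5
ω_s/ω_c = 22/5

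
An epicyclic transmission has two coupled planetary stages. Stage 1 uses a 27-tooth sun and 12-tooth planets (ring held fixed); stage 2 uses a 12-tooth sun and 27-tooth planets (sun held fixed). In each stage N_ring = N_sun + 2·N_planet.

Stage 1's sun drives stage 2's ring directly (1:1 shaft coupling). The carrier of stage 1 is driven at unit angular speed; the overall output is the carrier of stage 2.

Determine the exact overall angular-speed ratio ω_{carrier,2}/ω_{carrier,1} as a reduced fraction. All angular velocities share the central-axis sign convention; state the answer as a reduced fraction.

Stage 1: N_ring = 27 + 2·12 = 51
Stage 1: 27(ω_s−ω_c) = −51(ω_r−ω_c),  ω_r=0, ω_c=1
Stage 1: ω_s = 1 − (51/27)(0−1) = 26/9
  ⇒ ω_s¹/ω_c¹ = 26/9
Stage 2: N_ring = 12 + 2·27 = 66
Stage 2: 12(ω_s−ω_c) = −66(ω_r−ω_c),  ω_s=0, ω_r=1
Stage 2: 12(0−ω_c) = −66(1−ω_c)  ⇒  78ω_c = 66  ⇒  ω_c = 11/13
  ⇒ ω_c²/ω_r² = 11/13
Coupling ω_r² = ω_s¹ ⇒ overall = 26/9 × 11/13 = 22/9

22/9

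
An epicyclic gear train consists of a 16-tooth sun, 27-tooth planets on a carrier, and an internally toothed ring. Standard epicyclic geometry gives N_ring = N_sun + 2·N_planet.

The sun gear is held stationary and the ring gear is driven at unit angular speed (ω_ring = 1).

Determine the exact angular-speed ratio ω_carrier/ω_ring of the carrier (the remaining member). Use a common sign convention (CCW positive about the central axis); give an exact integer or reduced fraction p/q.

N_ring = 16 + 2·27 = 70
16(ω_s−ω_c) = −70(ω_r−ω_c),  ω_s=0, ω_r=1
16(0−ω_c) = −70(1−ω_c)  ⇒  86ω_c = 70  ⇒  ω_c = 35/43
ω_c/ω_r = 35/43

35/43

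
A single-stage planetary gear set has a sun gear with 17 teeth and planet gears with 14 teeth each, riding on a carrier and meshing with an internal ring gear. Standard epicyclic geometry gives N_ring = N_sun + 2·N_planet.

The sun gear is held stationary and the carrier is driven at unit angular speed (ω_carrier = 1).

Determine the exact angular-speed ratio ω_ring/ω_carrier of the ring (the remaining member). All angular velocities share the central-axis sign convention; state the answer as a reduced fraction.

62/45

N_ring = 17 + 2·14 = 45
17(ω_s−ω_c) = −45(ω_r−ω_c),  ω_s=0, ω_c=1
ω_r = 1 − (17/45)(0−1) = 62/45
ω_r/ω_c = 62/45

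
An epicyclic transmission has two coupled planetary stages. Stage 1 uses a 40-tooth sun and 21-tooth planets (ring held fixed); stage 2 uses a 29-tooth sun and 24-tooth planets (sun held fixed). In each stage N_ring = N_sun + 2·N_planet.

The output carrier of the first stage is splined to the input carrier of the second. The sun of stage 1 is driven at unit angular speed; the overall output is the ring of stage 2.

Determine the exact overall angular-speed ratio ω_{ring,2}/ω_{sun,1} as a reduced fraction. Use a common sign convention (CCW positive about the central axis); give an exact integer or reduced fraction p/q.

Stage 1: N_ring = 40 + 2·21 = 82
Stage 1: 40(ω_s−ω_c) = −82(ω_r−ω_c),  ω_r=0, ω_s=1
Stage 1: 40(1−ω_c) = −82(0−ω_c)  ⇒  122ω_c = 40  ⇒  ω_c = 20/61
  ⇒ ω_c¹/ω_s¹ = 20/61
Stage 2: N_ring = 29 + 2·24 = 77
Stage 2: 29(ω_s−ω_c) = −77(ω_r−ω_c),  ω_s=0, ω_c=1
Stage 2: ω_r = 1 − (29/77)(0−1) = 106/77
  ⇒ ω_r²/ω_c² = 106/77
Coupling ω_c² = ω_c¹ ⇒ overall = 20/61 × 106/77 = 2120/4697

2120/4697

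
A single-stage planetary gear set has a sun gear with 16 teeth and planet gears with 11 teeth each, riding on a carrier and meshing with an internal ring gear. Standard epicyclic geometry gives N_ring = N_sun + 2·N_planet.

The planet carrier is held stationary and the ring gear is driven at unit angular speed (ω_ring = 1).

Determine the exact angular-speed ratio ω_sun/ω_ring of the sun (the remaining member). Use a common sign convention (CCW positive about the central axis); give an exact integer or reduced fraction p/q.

N_ring = 16 + 2·11 = 38
16(ω_s−ω_c) = −38(ω_r−ω_c),  ω_c=0, ω_r=1
ω_s = 0 − (38/16)(1−0) = -19/8
ω_s/ω_r = -19/8

-19/8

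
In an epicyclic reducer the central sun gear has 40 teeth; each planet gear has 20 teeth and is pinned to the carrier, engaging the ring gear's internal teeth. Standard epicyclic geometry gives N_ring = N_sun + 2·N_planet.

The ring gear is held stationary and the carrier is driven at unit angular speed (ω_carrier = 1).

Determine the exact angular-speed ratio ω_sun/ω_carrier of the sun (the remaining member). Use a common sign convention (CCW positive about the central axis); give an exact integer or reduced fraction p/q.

3

N_ring = 40 + 2·20 = 80
40(ω_s−ω_c) = −80(ω_r−ω_c),  ω_r=0, ω_c=1
ω_s = 1 − (80/40)(0−1) = 3
ω_s/ω_c = 3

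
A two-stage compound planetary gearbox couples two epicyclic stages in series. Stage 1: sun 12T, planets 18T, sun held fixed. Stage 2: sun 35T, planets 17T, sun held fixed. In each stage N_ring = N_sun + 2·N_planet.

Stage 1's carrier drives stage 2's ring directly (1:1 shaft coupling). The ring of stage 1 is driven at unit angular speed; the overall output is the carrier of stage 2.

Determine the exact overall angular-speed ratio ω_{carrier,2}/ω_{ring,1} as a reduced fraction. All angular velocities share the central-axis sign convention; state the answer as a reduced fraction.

69/130

Stage 1: N_ring = 12 + 2·18 = 48
Stage 1: 12(ω_s−ω_c) = −48(ω_r−ω_c),  ω_s=0, ω_r=1
Stage 1: 12(0−ω_c) = −48(1−ω_c)  ⇒  60ω_c = 48  ⇒  ω_c = 4/5
  ⇒ ω_c¹/ω_r¹ = 4/5
Stage 2: N_ring = 35 + 2·17 = 69
Stage 2: 35(ω_s−ω_c) = −69(ω_r−ω_c),  ω_s=0, ω_r=1
Stage 2: 35(0−ω_c) = −69(1−ω_c)  ⇒  104ω_c = 69  ⇒  ω_c = 69/104
  ⇒ ω_c²/ω_r² = 69/104
Coupling ω_r² = ω_c¹ ⇒ overall = 4/5 × 69/104 = 69/130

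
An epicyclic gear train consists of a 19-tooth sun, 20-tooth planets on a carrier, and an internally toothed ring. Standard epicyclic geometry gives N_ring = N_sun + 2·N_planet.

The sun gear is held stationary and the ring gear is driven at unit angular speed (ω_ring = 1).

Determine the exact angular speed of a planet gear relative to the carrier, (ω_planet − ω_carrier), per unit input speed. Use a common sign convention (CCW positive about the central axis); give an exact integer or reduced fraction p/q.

1121/1560

N_ring = 19 + 2·20 = 59
19(ω_s−ω_c) = −59(ω_r−ω_c),  ω_s=0, ω_r=1
19(0−ω_c) = −59(1−ω_c)  ⇒  78ω_c = 59  ⇒  ω_c = 59/78
sun–planet: 19·(0−59/78) = −20·(ω_p−ω_c)  ⇒  ω_p−ω_c = −(19/20)·(-59/78) = 1121/1560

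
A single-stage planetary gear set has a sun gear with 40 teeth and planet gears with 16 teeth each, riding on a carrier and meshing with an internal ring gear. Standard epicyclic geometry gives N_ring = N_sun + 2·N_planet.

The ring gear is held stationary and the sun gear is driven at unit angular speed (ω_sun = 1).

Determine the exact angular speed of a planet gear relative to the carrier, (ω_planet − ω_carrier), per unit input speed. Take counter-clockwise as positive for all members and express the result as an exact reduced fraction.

-45/28

N_ring = 40 + 2·16 = 72
40(ω_s−ω_c) = −72(ω_r−ω_c),  ω_r=0, ω_s=1
40(1−ω_c) = −72(0−ω_c)  ⇒  112ω_c = 40  ⇒  ω_c = 5/14
sun–planet: 40·(1−5/14) = −16·(ω_p−ω_c)  ⇒  ω_p−ω_c = −(40/16)·(9/14) = -45/28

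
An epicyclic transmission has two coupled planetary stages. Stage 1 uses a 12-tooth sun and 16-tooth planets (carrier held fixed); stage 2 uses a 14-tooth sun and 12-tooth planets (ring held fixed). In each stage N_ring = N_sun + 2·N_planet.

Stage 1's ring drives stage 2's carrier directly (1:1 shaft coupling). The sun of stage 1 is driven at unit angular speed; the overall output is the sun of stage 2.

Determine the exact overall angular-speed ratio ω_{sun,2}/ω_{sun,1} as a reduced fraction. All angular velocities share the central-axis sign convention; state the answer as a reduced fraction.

-78/77

Stage 1: N_ring = 12 + 2·16 = 44
Stage 1: 12(ω_s−ω_c) = −44(ω_r−ω_c),  ω_c=0, ω_s=1
Stage 1: ω_r = 0 − (12/44)(1−0) = -3/11
  ⇒ ω_r¹/ω_s¹ = -3/11
Stage 2: N_ring = 14 + 2·12 = 38
Stage 2: 14(ω_s−ω_c) = −38(ω_r−ω_c),  ω_r=0, ω_c=1
Stage 2: ω_s = 1 − (38/14)(0−1) = 26/7
  ⇒ ω_s²/ω_c² = 26/7
Coupling ω_c² = ω_r¹ ⇒ overall = -3/11 × 26/7 = -78/77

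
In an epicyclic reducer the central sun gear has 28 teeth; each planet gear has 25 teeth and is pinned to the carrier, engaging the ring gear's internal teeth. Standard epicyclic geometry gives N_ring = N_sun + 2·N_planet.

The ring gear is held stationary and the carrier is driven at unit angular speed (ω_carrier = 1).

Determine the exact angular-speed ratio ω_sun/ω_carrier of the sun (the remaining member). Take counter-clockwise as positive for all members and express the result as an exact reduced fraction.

N_ring = 28 + 2·25 = 78
28(ω_s−ω_c) = −78(ω_r−ω_c),  ω_r=0, ω_c=1
ω_s = 1 − (78/28)(0−1) = 53/14
ω_s/ω_c = 53/14

53/14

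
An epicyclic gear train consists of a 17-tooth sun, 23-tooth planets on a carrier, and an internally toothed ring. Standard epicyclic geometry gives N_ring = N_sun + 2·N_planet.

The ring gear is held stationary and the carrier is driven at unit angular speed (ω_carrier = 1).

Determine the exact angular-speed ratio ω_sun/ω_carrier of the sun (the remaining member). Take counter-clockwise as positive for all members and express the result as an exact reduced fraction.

80/17

N_ring = 17 + 2·23 = 63
17(ω_s−ω_c) = −63(ω_r−ω_c),  ω_r=0, ω_c=1
ω_s = 1 − (63/17)(0−1) = 80/17
ω_s/ω_c = 80/17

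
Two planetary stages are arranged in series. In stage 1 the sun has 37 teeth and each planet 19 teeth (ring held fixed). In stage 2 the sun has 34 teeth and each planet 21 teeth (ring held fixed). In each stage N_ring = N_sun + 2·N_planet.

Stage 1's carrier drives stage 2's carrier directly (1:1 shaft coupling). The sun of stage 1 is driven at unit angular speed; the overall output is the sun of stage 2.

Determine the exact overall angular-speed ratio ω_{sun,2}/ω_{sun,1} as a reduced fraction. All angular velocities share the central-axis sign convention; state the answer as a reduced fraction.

2035/1904

Stage 1: N_ring = 37 + 2·19 = 75
Stage 1: 37(ω_s−ω_c) = −75(ω_r−ω_c),  ω_r=0, ω_s=1
Stage 1: 37(1−ω_c) = −75(0−ω_c)  ⇒  112ω_c = 37  ⇒  ω_c = 37/112
  ⇒ ω_c¹/ω_s¹ = 37/112
Stage 2: N_ring = 34 + 2·21 = 76
Stage 2: 34(ω_s−ω_c) = −76(ω_r−ω_c),  ω_r=0, ω_c=1
Stage 2: ω_s = 1 − (76/34)(0−1) = 55/17
  ⇒ ω_s²/ω_c² = 55/17
Coupling ω_c² = ω_c¹ ⇒ overall = 37/112 × 55/17 = 2035/1904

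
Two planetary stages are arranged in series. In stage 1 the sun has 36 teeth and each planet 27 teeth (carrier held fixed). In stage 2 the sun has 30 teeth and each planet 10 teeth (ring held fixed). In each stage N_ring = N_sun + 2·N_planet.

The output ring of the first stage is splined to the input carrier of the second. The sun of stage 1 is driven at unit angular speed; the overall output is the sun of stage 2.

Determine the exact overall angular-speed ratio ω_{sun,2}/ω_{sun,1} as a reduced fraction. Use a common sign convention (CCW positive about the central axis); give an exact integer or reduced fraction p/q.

-16/15

Stage 1: N_ring = 36 + 2·27 = 90
Stage 1: 36(ω_s−ω_c) = −90(ω_r−ω_c),  ω_c=0, ω_s=1
Stage 1: ω_r = 0 − (36/90)(1−0) = -2/5
  ⇒ ω_r¹/ω_s¹ = -2/5
Stage 2: N_ring = 30 + 2·10 = 50
Stage 2: 30(ω_s−ω_c) = −50(ω_r−ω_c),  ω_r=0, ω_c=1
Stage 2: ω_s = 1 − (50/30)(0−1) = 8/3
  ⇒ ω_s²/ω_c² = 8/3
Coupling ω_c² = ω_r¹ ⇒ overall = -2/5 × 8/3 = -16/15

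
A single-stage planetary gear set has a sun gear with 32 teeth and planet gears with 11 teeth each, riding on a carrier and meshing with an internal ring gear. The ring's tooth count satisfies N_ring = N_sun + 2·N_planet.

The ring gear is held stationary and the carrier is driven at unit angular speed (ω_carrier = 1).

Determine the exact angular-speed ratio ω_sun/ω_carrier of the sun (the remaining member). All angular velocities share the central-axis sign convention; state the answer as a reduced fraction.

N_ring = 32 + 2·11 = 54
32(ω_s−ω_c) = −54(ω_r−ω_c),  ω_r=0, ω_c=1
ω_s = 1 − (54/32)(0−1) = 43/16
ω_s/ω_c = 43/16

43/16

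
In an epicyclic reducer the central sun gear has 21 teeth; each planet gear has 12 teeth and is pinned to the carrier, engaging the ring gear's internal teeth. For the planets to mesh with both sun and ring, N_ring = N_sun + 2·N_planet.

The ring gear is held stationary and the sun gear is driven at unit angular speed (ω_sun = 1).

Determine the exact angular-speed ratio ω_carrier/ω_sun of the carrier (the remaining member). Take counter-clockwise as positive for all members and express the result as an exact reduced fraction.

7/22

N_ring = 21 + 2·12 = 45
21(ω_s−ω_c) = −45(ω_r−ω_c),  ω_r=0, ω_s=1
21(1−ω_c) = −45(0−ω_c)  ⇒  66ω_c = 21  ⇒  ω_c = 7/22
ω_c/ω_s = 7/22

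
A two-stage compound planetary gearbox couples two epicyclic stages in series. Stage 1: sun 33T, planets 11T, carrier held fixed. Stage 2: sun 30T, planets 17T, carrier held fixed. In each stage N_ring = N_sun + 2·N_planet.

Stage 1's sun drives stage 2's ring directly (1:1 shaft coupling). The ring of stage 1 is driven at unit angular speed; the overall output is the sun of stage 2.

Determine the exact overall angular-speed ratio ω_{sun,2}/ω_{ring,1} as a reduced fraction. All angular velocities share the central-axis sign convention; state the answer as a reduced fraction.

Stage 1: N_ring = 33 + 2·11 = 55
Stage 1: 33(ω_s−ω_c) = −55(ω_r−ω_c),  ω_c=0, ω_r=1
Stage 1: ω_s = 0 − (55/33)(1−0) = -5/3
  ⇒ ω_s¹/ω_r¹ = -5/3
Stage 2: N_ring = 30 + 2·17 = 64
Stage 2: 30(ω_s−ω_c) = −64(ω_r−ω_c),  ω_c=0, ω_r=1
Stage 2: ω_s = 0 − (64/30)(1−0) = -32/15
  ⇒ ω_s²/ω_r² = -32/15
Coupling ω_r² = ω_s¹ ⇒ overall = -5/3 × -32/15 = 32/9

32/9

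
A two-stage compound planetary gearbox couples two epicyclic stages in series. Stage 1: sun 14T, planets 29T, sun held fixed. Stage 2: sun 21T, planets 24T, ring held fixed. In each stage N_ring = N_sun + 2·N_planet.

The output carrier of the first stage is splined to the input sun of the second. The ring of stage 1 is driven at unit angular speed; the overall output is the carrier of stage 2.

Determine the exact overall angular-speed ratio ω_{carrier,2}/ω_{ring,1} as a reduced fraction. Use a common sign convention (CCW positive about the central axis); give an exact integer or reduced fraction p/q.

42/215

Stage 1: N_ring = 14 + 2·29 = 72
Stage 1: 14(ω_s−ω_c) = −72(ω_r−ω_c),  ω_s=0, ω_r=1
Stage 1: 14(0−ω_c) = −72(1−ω_c)  ⇒  86ω_c = 72  ⇒  ω_c = 36/43
  ⇒ ω_c¹/ω_r¹ = 36/43
Stage 2: N_ring = 21 + 2·24 = 69
Stage 2: 21(ω_s−ω_c) = −69(ω_r−ω_c),  ω_r=0, ω_s=1
Stage 2: 21(1−ω_c) = −69(0−ω_c)  ⇒  90ω_c = 21  ⇒  ω_c = 7/30
  ⇒ ω_c²/ω_s² = 7/30
Coupling ω_s² = ω_c¹ ⇒ overall = 36/43 × 7/30 = 42/215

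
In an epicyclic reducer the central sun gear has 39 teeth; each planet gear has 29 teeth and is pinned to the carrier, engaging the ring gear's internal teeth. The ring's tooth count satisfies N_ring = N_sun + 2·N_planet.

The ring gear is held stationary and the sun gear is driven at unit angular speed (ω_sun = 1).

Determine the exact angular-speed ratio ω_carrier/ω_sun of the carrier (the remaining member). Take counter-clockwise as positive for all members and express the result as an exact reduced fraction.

N_ring = 39 + 2·29 = 97
39(ω_s−ω_c) = −97(ω_r−ω_c),  ω_r=0, ω_s=1
39(1−ω_c) = −97(0−ω_c)  ⇒  136ω_c = 39  ⇒  ω_c = 39/136
ω_c/ω_s = 39/136

39/136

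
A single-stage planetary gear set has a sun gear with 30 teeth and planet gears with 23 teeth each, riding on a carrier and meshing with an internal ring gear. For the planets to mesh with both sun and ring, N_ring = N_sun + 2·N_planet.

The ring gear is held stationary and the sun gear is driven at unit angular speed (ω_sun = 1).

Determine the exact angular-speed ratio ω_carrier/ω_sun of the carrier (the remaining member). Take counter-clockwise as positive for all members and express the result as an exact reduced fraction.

15/53

N_ring = 30 + 2·23 = 76
30(ω_s−ω_c) = −76(ω_r−ω_c),  ω_r=0, ω_s=1
30(1−ω_c) = −76(0−ω_c)  ⇒  106ω_c = 30  ⇒  ω_c = 15/53
ω_c/ω_s = 15/53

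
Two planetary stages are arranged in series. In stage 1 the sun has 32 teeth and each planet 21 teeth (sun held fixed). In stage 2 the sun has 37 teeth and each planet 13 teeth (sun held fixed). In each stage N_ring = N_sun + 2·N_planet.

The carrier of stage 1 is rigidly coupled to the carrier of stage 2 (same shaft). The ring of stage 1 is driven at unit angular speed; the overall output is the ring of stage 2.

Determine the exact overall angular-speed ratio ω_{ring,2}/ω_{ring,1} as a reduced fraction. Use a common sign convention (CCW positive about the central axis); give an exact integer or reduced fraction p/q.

Stage 1: N_ring = 32 + 2·21 = 74
Stage 1: 32(ω_s−ω_c) = −74(ω_r−ω_c),  ω_s=0, ω_r=1
Stage 1: 32(0−ω_c) = −74(1−ω_c)  ⇒  106ω_c = 74  ⇒  ω_c = 37/53
  ⇒ ω_c¹/ω_r¹ = 37/53
Stage 2: N_ring = 37 + 2·13 = 63
Stage 2: 37(ω_s−ω_c) = −63(ω_r−ω_c),  ω_s=0, ω_c=1
Stage 2: ω_r = 1 − (37/63)(0−1) = 100/63
  ⇒ ω_r²/ω_c² = 100/63
Coupling ω_c² = ω_c¹ ⇒ overall = 37/53 × 100/63 = 3700/3339

3700/3339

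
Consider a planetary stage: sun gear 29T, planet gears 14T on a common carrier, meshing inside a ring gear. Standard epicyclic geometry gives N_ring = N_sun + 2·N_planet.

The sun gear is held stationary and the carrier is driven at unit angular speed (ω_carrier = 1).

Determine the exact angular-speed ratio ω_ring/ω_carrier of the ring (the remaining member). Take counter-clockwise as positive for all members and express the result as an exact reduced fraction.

86/57

N_ring = 29 + 2·14 = 57
29(ω_s−ω_c) = −57(ω_r−ω_c),  ω_s=0, ω_c=1
ω_r = 1 − (29/57)(0−1) = 86/57
ω_r/ω_c = 86/57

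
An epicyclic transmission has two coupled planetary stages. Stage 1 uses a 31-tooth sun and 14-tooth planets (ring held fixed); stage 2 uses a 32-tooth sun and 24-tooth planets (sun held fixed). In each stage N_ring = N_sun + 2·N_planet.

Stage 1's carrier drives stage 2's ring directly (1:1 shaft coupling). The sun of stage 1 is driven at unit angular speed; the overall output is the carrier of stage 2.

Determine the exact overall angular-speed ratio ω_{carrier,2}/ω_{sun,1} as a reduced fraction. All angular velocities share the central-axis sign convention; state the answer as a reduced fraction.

31/126

Stage 1: N_ring = 31 + 2·14 = 59
Stage 1: 31(ω_s−ω_c) = −59(ω_r−ω_c),  ω_r=0, ω_s=1
Stage 1: 31(1−ω_c) = −59(0−ω_c)  ⇒  90ω_c = 31  ⇒  ω_c = 31/90
  ⇒ ω_c¹/ω_s¹ = 31/90
Stage 2: N_ring = 32 + 2·24 = 80
Stage 2: 32(ω_s−ω_c) = −80(ω_r−ω_c),  ω_s=0, ω_r=1
Stage 2: 32(0−ω_c) = −80(1−ω_c)  ⇒  112ω_c = 80  ⇒  ω_c = 5/7
  ⇒ ω_c²/ω_r² = 5/7
Coupling ω_r² = ω_c¹ ⇒ overall = 31/90 × 5/7 = 31/126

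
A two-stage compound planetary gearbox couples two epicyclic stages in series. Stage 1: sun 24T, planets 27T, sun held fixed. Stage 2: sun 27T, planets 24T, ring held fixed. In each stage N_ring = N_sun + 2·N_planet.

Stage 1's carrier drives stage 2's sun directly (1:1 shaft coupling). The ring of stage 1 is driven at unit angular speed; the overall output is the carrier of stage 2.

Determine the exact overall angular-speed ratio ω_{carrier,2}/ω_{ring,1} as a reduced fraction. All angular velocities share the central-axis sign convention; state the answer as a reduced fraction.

117/578

Stage 1: N_ring = 24 + 2·27 = 78
Stage 1: 24(ω_s−ω_c) = −78(ω_r−ω_c),  ω_s=0, ω_r=1
Stage 1: 24(0−ω_c) = −78(1−ω_c)  ⇒  102ω_c = 78  ⇒  ω_c = 13/17
  ⇒ ω_c¹/ω_r¹ = 13/17
Stage 2: N_ring = 27 + 2·24 = 75
Stage 2: 27(ω_s−ω_c) = −75(ω_r−ω_c),  ω_r=0, ω_s=1
Stage 2: 27(1−ω_c) = −75(0−ω_c)  ⇒  102ω_c = 27  ⇒  ω_c = 9/34
  ⇒ ω_c²/ω_s² = 9/34
Coupling ω_s² = ω_c¹ ⇒ overall = 13/17 × 9/34 = 117/578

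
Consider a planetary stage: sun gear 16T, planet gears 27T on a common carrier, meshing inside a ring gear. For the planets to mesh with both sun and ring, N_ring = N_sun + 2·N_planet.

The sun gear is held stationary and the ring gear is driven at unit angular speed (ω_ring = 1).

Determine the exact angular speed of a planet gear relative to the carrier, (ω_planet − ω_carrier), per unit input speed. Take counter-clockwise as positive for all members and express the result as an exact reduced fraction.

N_ring = 16 + 2·27 = 70
16(ω_s−ω_c) = −70(ω_r−ω_c),  ω_s=0, ω_r=1
16(0−ω_c) = −70(1−ω_c)  ⇒  86ω_c = 70  ⇒  ω_c = 35/43
sun–planet: 16·(0−35/43) = −27·(ω_p−ω_c)  ⇒  ω_p−ω_c = −(16/27)·(-35/43) = 560/1161

560/1161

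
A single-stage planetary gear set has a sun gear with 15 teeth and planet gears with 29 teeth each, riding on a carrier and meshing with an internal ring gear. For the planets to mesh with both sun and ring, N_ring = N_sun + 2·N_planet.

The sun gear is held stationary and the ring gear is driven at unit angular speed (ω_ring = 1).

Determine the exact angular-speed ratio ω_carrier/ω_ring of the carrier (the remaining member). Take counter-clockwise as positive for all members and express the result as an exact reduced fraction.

N_ring = 15 + 2·29 = 73
15(ω_s−ω_c) = −73(ω_r−ω_c),  ω_s=0, ω_r=1
15(0−ω_c) = −73(1−ω_c)  ⇒  88ω_c = 73  ⇒  ω_c = 73/88
ω_c/ω_r = 73/88

73/88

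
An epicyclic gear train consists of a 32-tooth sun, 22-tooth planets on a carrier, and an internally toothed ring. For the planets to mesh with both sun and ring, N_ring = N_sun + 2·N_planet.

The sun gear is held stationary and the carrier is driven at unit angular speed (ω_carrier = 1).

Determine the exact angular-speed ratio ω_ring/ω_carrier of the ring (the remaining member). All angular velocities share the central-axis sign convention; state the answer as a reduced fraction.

27/19

N_ring = 32 + 2·22 = 76
32(ω_s−ω_c) = −76(ω_r−ω_c),  ω_s=0, ω_c=1
ω_r = 1 − (32/76)(0−1) = 27/19
ω_r/ω_c = 27/19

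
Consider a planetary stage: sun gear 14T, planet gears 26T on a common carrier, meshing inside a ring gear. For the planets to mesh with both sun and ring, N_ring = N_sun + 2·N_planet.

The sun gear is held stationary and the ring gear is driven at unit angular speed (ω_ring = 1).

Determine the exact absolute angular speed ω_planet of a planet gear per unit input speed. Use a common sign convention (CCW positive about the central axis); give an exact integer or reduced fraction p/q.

33/26

N_ring = 14 + 2·26 = 66
14(ω_s−ω_c) = −66(ω_r−ω_c),  ω_s=0, ω_r=1
14(0−ω_c) = −66(1−ω_c)  ⇒  80ω_c = 66  ⇒  ω_c = 33/40
sun–planet: 14·(0−33/40) = −26·(ω_p−ω_c)  ⇒  ω_p−ω_c = −(14/26)·(-33/40) = 231/520
ω_p = 33/40 + 231/520 = 33/26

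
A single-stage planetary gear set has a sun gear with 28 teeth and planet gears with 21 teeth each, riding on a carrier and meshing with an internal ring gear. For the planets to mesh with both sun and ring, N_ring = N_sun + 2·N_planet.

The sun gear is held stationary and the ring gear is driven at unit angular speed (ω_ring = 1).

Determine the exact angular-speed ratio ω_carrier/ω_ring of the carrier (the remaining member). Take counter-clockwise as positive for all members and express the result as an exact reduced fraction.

N_ring = 28 + 2·21 = 70
28(ω_s−ω_c) = −70(ω_r−ω_c),  ω_s=0, ω_r=1
28(0−ω_c) = −70(1−ω_c)  ⇒  98ω_c = 70  ⇒  ω_c = 5/7
ω_c/ω_r = 5/7

5/7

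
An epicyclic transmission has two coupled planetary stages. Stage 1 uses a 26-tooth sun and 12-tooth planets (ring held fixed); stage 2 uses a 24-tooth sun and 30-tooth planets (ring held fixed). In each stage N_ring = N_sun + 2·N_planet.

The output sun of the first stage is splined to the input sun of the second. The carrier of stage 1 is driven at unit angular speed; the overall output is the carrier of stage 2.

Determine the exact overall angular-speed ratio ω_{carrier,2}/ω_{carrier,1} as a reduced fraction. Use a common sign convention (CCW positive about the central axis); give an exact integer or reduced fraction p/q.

Stage 1: N_ring = 26 + 2·12 = 50
Stage 1: 26(ω_s−ω_c) = −50(ω_r−ω_c),  ω_r=0, ω_c=1
Stage 1: ω_s = 1 − (50/26)(0−1) = 38/13
  ⇒ ω_s¹/ω_c¹ = 38/13
Stage 2: N_ring = 24 + 2·30 = 84
Stage 2: 24(ω_s−ω_c) = −84(ω_r−ω_c),  ω_r=0, ω_s=1
Stage 2: 24(1−ω_c) = −84(0−ω_c)  ⇒  108ω_c = 24  ⇒  ω_c = 2/9
  ⇒ ω_c²/ω_s² = 2/9
Coupling ω_s² = ω_s¹ ⇒ overall = 38/13 × 2/9 = 76/117

76/117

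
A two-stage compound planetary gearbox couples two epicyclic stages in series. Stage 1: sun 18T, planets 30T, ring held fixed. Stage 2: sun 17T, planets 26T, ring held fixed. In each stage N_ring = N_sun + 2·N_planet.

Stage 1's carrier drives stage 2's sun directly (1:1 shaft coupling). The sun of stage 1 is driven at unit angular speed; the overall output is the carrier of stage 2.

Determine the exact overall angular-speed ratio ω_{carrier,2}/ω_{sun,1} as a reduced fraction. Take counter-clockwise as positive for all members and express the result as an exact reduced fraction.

51/1376

Stage 1: N_ring = 18 + 2·30 = 78
Stage 1: 18(ω_s−ω_c) = −78(ω_r−ω_c),  ω_r=0, ω_s=1
Stage 1: 18(1−ω_c) = −78(0−ω_c)  ⇒  96ω_c = 18  ⇒  ω_c = 3/16
  ⇒ ω_c¹/ω_s¹ = 3/16
Stage 2: N_ring = 17 + 2·26 = 69
Stage 2: 17(ω_s−ω_c) = −69(ω_r−ω_c),  ω_r=0, ω_s=1
Stage 2: 17(1−ω_c) = −69(0−ω_c)  ⇒  86ω_c = 17  ⇒  ω_c = 17/86
  ⇒ ω_c²/ω_s² = 17/86
Coupling ω_s² = ω_c¹ ⇒ overall = 3/16 × 17/86 = 51/1376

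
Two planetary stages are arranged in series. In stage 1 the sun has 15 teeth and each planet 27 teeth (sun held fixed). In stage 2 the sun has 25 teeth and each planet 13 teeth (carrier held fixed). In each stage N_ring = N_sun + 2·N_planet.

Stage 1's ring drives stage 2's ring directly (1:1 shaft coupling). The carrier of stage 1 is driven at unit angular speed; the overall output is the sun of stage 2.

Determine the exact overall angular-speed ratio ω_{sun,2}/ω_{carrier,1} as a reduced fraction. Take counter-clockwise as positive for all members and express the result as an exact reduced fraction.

-1428/575

Stage 1: N_ring = 15 + 2·27 = 69
Stage 1: 15(ω_s−ω_c) = −69(ω_r−ω_c),  ω_s=0, ω_c=1
Stage 1: ω_r = 1 − (15/69)(0−1) = 28/23
  ⇒ ω_r¹/ω_c¹ = 28/23
Stage 2: N_ring = 25 + 2·13 = 51
Stage 2: 25(ω_s−ω_c) = −51(ω_r−ω_c),  ω_c=0, ω_r=1
Stage 2: ω_s = 0 − (51/25)(1−0) = -51/25
  ⇒ ω_s²/ω_r² = -51/25
Coupling ω_r² = ω_r¹ ⇒ overall = 28/23 × -51/25 = -1428/575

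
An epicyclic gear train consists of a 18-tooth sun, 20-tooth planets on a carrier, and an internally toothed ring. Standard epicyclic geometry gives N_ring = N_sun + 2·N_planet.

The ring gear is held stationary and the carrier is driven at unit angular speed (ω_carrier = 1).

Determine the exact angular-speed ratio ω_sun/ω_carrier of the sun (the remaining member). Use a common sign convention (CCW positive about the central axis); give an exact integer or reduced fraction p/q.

N_ring = 18 + 2·20 = 58
18(ω_s−ω_c) = −58(ω_r−ω_c),  ω_r=0, ω_c=1
ω_s = 1 − (58/18)(0−1) = 38/9
ω_s/ω_c = 38/9

38/9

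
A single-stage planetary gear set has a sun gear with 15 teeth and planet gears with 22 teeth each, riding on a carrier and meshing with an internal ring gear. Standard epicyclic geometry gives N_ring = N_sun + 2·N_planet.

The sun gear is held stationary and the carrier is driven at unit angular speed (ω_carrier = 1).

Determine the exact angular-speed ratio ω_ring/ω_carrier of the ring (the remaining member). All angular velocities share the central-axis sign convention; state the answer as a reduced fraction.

N_ring = 15 + 2·22 = 59
15(ω_s−ω_c) = −59(ω_r−ω_c),  ω_s=0, ω_c=1
ω_r = 1 − (15/59)(0−1) = 74/59
ω_r/ω_c = 74/59

74/59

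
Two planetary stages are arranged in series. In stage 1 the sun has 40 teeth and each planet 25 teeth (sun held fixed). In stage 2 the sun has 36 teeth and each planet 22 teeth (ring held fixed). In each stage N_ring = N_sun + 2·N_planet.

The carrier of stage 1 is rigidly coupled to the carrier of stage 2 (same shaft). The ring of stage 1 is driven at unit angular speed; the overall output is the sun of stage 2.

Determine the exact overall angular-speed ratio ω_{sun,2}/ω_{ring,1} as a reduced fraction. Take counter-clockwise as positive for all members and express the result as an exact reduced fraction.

Stage 1: N_ring = 40 + 2·25 = 90
Stage 1: 40(ω_s−ω_c) = −90(ω_r−ω_c),  ω_s=0, ω_r=1
Stage 1: 40(0−ω_c) = −90(1−ω_c)  ⇒  130ω_c = 90  ⇒  ω_c = 9/13
  ⇒ ω_c¹/ω_r¹ = 9/13
Stage 2: N_ring = 36 + 2·22 = 80
Stage 2: 36(ω_s−ω_c) = −80(ω_r−ω_c),  ω_r=0, ω_c=1
Stage 2: ω_s = 1 − (80/36)(0−1) = 29/9
  ⇒ ω_s²/ω_c² = 29/9
Coupling ω_c² = ω_c¹ ⇒ overall = 9/13 × 29/9 = 29/13

29/13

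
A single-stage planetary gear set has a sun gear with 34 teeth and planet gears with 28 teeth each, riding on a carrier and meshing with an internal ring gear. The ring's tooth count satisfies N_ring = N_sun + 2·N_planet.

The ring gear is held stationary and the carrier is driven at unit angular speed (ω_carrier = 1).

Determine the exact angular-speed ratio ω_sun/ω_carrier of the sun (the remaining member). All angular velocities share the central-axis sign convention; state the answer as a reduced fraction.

62/17

N_ring = 34 + 2·28 = 90
34(ω_s−ω_c) = −90(ω_r−ω_c),  ω_r=0, ω_c=1
ω_s = 1 − (90/34)(0−1) = 62/17
ω_s/ω_c = 62/17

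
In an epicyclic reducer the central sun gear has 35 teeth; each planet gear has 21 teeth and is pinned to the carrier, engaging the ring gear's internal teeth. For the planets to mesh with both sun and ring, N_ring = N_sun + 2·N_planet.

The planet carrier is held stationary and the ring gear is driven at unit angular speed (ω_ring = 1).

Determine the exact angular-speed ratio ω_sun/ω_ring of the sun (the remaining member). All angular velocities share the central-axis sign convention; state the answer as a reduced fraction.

-11/5

N_ring = 35 + 2·21 = 77
35(ω_s−ω_c) = −77(ω_r−ω_c),  ω_c=0, ω_r=1
ω_s = 0 − (77/35)(1−0) = -11/5
ω_s/ω_r = -11/5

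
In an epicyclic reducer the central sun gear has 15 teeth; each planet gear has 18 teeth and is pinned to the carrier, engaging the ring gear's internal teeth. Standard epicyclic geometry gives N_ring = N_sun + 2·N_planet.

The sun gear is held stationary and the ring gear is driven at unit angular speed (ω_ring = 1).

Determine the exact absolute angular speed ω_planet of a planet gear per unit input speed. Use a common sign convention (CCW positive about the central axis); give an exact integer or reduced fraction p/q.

N_ring = 15 + 2·18 = 51
15(ω_s−ω_c) = −51(ω_r−ω_c),  ω_s=0, ω_r=1
15(0−ω_c) = −51(1−ω_c)  ⇒  66ω_c = 51  ⇒  ω_c = 17/22
sun–planet: 15·(0−17/22) = −18·(ω_p−ω_c)  ⇒  ω_p−ω_c = −(15/18)·(-17/22) = 85/132
ω_p = 17/22 + 85/132 = 17/12

17/12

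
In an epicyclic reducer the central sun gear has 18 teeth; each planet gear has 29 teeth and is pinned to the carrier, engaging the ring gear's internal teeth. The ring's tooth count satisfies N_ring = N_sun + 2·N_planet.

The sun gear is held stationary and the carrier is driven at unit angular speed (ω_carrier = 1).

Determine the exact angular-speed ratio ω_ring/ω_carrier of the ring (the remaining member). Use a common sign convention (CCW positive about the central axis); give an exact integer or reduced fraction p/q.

47/38

N_ring = 18 + 2·29 = 76
18(ω_s−ω_c) = −76(ω_r−ω_c),  ω_s=0, ω_c=1
ω_r = 1 − (18/76)(0−1) = 47/38
ω_r/ω_c = 47/38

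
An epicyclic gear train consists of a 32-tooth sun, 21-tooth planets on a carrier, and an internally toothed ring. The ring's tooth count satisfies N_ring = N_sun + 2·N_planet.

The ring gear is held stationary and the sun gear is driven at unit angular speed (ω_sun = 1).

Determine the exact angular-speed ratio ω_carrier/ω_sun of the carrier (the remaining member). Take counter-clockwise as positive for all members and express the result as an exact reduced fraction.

16/53

N_ring = 32 + 2·21 = 74
32(ω_s−ω_c) = −74(ω_r−ω_c),  ω_r=0, ω_s=1
32(1−ω_c) = −74(0−ω_c)  ⇒  106ω_c = 32  ⇒  ω_c = 16/53
ω_c/ω_s = 16/53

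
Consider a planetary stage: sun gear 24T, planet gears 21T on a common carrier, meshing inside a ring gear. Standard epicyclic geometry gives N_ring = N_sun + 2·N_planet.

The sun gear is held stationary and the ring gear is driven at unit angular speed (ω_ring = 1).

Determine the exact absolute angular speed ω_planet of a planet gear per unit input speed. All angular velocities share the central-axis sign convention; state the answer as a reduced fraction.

N_ring = 24 + 2·21 = 66
24(ω_s−ω_c) = −66(ω_r−ω_c),  ω_s=0, ω_r=1
24(0−ω_c) = −66(1−ω_c)  ⇒  90ω_c = 66  ⇒  ω_c = 11/15
sun–planet: 24·(0−11/15) = −21·(ω_p−ω_c)  ⇒  ω_p−ω_c = −(24/21)·(-11/15) = 88/105
ω_p = 11/15 + 88/105 = 11/7

11/7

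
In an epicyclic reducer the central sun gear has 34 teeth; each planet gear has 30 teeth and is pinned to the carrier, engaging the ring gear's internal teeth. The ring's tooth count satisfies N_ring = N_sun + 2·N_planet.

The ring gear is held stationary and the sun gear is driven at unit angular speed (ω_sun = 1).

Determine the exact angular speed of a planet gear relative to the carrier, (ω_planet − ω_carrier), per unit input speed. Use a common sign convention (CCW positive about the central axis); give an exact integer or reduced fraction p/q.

-799/960

N_ring = 34 + 2·30 = 94
34(ω_s−ω_c) = −94(ω_r−ω_c),  ω_r=0, ω_s=1
34(1−ω_c) = −94(0−ω_c)  ⇒  128ω_c = 34  ⇒  ω_c = 17/64
sun–planet: 34·(1−17/64) = −30·(ω_p−ω_c)  ⇒  ω_p−ω_c = −(34/30)·(47/64) = -799/960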